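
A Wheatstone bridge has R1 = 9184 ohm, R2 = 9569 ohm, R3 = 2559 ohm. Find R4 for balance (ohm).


At balance: R1*R4 = R2*R3, so R4 = R2*R3/R1.
R4 = 9569 * 2559 / 9184
R4 = 24487071 / 9184
R4 = 2666.28 ohm

2666.28 ohm


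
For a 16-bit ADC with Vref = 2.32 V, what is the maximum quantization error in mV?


The maximum quantization error is +/- LSB/2.
LSB = Vref / 2^n = 2.32 / 65536 = 3.54e-05 V
Max error = LSB / 2 = 3.54e-05 / 2 = 1.77e-05 V
Max error = 0.0177 mV

0.0177 mV


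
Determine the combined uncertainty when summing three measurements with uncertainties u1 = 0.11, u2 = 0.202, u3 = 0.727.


For a sum of independent quantities, uc = sqrt(u1^2 + u2^2 + u3^2).
uc = sqrt(0.11^2 + 0.202^2 + 0.727^2)
uc = sqrt(0.0121 + 0.040804 + 0.528529)
uc = 0.7625

0.7625


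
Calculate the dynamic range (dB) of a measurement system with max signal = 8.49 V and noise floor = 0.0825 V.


Dynamic range = 20 * log10(Vmax / Vnoise).
DR = 20 * log10(8.49 / 0.0825)
DR = 20 * log10(102.91)
DR = 40.25 dB

40.25 dB


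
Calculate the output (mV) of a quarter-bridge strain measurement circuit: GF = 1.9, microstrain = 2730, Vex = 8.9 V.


Quarter bridge output: Vout = (GF * epsilon * Vex) / 4.
Vout = (1.9 * 2730e-6 * 8.9) / 4
Vout = 0.0461643 / 4 V
Vout = 0.01154107 V = 11.5411 mV

11.5411 mV


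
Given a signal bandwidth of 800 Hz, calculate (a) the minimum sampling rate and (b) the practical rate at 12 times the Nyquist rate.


By Nyquist theorem, fs_min = 2 * fmax.
fs_min = 2 * 800 = 1600 Hz
Practical rate = 12 * fs_min = 12 * 1600 = 19200 Hz

fs_min = 1600 Hz, fs_practical = 19200 Hz


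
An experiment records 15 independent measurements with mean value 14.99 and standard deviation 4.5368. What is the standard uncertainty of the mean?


The standard uncertainty for Type A evaluation is u = s / sqrt(n).
u = 4.5368 / sqrt(15)
u = 4.5368 / 3.873
u = 1.1714

1.1714


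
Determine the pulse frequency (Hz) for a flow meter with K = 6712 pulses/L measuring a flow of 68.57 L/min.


Frequency = K * Q / 60 (converting L/min to L/s).
f = 6712 * 68.57 / 60
f = 460241.84 / 60
f = 7670.7 Hz

7670.7 Hz


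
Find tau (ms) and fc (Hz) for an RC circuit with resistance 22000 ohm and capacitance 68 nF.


Time constant: tau = R * C.
tau = 22000 * 6.80e-08 = 0.001496 s
tau = 1.496 ms
Cutoff frequency: fc = 1 / (2*pi*R*C).
fc = 1 / (2*pi*0.001496) = 106.39 Hz

tau = 1.496 ms, fc = 106.39 Hz


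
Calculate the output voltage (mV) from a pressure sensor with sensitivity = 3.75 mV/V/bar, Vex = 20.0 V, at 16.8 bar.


Output = sensitivity * Vex * P.
Vout = 3.75 * 20.0 * 16.8
Vout = 75.0 * 16.8
Vout = 1260.0 mV

1260.0 mV


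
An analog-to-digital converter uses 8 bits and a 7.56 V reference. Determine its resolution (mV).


The resolution (LSB) of an ADC is Vref / 2^n.
LSB = 7.56 / 2^8
LSB = 7.56 / 256
LSB = 0.02953125 V = 29.53125 mV

29.53125 mV


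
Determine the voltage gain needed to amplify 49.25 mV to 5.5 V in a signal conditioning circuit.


Gain = Vout / Vin (converting to same units).
G = 5.5 V / 49.25 mV
G = 5500.0 mV / 49.25 mV
G = 111.68

111.68


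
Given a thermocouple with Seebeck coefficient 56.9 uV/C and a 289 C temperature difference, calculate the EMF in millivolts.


The thermocouple output V = sensitivity * dT.
V = 56.9 uV/C * 289 C
V = 16444.1 uV
V = 16.444 mV

16.444 mV


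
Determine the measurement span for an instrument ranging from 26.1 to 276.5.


Span = upper range - lower range.
Span = 276.5 - (26.1)
Span = 250.4

250.4


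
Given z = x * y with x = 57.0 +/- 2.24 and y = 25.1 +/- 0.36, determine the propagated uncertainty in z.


For a product z = x*y, the relative uncertainty is:
uz/z = sqrt((ux/x)^2 + (uy/y)^2)
Relative uncertainties: ux/x = 2.24/57.0 = 0.039298
uy/y = 0.36/25.1 = 0.014343
z = 57.0 * 25.1 = 1430.7
uz = 1430.7 * sqrt(0.039298^2 + 0.014343^2) = 59.852

59.852


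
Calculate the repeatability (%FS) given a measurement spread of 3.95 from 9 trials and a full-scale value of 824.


Repeatability = (spread / full scale) * 100%.
R = (3.95 / 824) * 100
R = 0.479 %FS

0.479 %FS


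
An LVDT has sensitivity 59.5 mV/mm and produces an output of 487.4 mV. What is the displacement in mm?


Displacement = Vout / sensitivity.
d = 487.4 / 59.5
d = 8.192 mm

8.192 mm


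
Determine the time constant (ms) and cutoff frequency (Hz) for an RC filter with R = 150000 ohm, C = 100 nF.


Time constant: tau = R * C.
tau = 150000 * 1.00e-07 = 0.015 s
tau = 15.0 ms
Cutoff frequency: fc = 1 / (2*pi*R*C).
fc = 1 / (2*pi*0.015) = 10.61 Hz

tau = 15.0 ms, fc = 10.61 Hz


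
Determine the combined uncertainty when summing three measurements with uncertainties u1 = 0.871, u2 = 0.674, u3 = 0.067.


For a sum of independent quantities, uc = sqrt(u1^2 + u2^2 + u3^2).
uc = sqrt(0.871^2 + 0.674^2 + 0.067^2)
uc = sqrt(0.758641 + 0.454276 + 0.004489)
uc = 1.1034

1.1034


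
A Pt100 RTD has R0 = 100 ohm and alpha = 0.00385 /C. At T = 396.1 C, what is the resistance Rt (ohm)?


The RTD equation: Rt = R0 * (1 + alpha * T).
Rt = 100 * (1 + 0.00385 * 396.1)
Rt = 100 * (1 + 1.524985)
Rt = 100 * 2.524985
Rt = 252.499 ohm

252.499 ohm


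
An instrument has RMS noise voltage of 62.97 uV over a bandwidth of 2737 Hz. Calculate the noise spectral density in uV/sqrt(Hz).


Noise spectral density = Vrms / sqrt(BW).
NSD = 62.97 / sqrt(2737)
NSD = 62.97 / 52.3163
NSD = 1.2036 uV/sqrt(Hz)

1.2036 uV/sqrt(Hz)


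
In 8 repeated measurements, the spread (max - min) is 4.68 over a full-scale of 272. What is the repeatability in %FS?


Repeatability = (spread / full scale) * 100%.
R = (4.68 / 272) * 100
R = 1.721 %FS

1.721 %FS


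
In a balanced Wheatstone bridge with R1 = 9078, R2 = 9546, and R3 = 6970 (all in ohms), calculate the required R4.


At balance: R1*R4 = R2*R3, so R4 = R2*R3/R1.
R4 = 9546 * 6970 / 9078
R4 = 66535620 / 9078
R4 = 7329.33 ohm

7329.33 ohm


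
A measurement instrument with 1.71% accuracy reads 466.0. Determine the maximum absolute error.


Absolute error = (accuracy% / 100) * reading.
Error = (1.71 / 100) * 466.0
Error = 0.0171 * 466.0
Error = 7.9686

7.9686


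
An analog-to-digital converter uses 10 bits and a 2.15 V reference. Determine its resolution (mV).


The resolution (LSB) of an ADC is Vref / 2^n.
LSB = 2.15 / 2^10
LSB = 2.15 / 1024
LSB = 0.00209961 V = 2.09960938 mV

2.09960938 mV


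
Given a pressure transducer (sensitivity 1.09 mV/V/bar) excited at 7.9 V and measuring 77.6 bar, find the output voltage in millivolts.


Output = sensitivity * Vex * P.
Vout = 1.09 * 7.9 * 77.6
Vout = 8.611 * 77.6
Vout = 668.21 mV

668.21 mV


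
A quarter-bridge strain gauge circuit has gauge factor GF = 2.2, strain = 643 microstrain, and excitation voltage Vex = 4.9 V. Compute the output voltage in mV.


Quarter bridge output: Vout = (GF * epsilon * Vex) / 4.
Vout = (2.2 * 643e-6 * 4.9) / 4
Vout = 0.00693154 / 4 V
Vout = 0.00173289 V = 1.7329 mV

1.7329 mV


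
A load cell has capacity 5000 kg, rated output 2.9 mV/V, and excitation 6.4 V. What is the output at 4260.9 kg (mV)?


Vout = rated_output * Vex * (load / capacity).
Vout = 2.9 * 6.4 * (4260.9 / 5000)
Vout = 2.9 * 6.4 * 0.85218
Vout = 15.816 mV

15.816 mV


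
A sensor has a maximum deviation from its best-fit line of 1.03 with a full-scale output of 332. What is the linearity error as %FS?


Linearity error = (max deviation / full scale) * 100%.
Linearity = (1.03 / 332) * 100
Linearity = 0.31 %FS

0.31 %FS


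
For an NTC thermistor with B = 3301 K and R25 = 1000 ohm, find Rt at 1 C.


NTC thermistor equation: Rt = R25 * exp(B * (1/T - 1/T25)).
T in Kelvin: 274.15 K, T25 = 298.15 K
1/T - 1/T25 = 1/274.15 - 1/298.15 = 0.00029362
B * (1/T - 1/T25) = 3301 * 0.00029362 = 0.9692
Rt = 1000 * exp(0.9692) = 2636.0 ohm

2636.0 ohm


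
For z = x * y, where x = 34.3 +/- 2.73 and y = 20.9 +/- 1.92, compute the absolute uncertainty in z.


For a product z = x*y, the relative uncertainty is:
uz/z = sqrt((ux/x)^2 + (uy/y)^2)
Relative uncertainties: ux/x = 2.73/34.3 = 0.079592
uy/y = 1.92/20.9 = 0.091866
z = 34.3 * 20.9 = 716.9
uz = 716.9 * sqrt(0.079592^2 + 0.091866^2) = 87.135

87.135


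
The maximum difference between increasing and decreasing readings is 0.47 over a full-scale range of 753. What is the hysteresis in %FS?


Hysteresis = (max difference / full scale) * 100%.
H = (0.47 / 753) * 100
H = 0.062 %FS

0.062 %FS


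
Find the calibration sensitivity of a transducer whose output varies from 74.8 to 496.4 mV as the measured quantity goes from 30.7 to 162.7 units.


Sensitivity = (y2 - y1) / (x2 - x1).
S = (496.4 - 74.8) / (162.7 - 30.7)
S = 421.6 / 132.0
S = 3.1939 mV/unit

3.1939 mV/unit


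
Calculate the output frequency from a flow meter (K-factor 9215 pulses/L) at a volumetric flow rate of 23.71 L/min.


Frequency = K * Q / 60 (converting L/min to L/s).
f = 9215 * 23.71 / 60
f = 218487.65 / 60
f = 3641.46 Hz

3641.46 Hz


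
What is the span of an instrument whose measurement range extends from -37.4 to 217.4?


Span = upper range - lower range.
Span = 217.4 - (-37.4)
Span = 254.8

254.8


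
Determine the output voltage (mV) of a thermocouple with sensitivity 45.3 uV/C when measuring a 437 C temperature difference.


The thermocouple output V = sensitivity * dT.
V = 45.3 uV/C * 437 C
V = 19796.1 uV
V = 19.796 mV

19.796 mV


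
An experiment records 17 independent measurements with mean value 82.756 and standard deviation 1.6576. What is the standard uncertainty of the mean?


The standard uncertainty for Type A evaluation is u = s / sqrt(n).
u = 1.6576 / sqrt(17)
u = 1.6576 / 4.1231
u = 0.402

0.402


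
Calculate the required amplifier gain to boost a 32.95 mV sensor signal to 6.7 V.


Gain = Vout / Vin (converting to same units).
G = 6.7 V / 32.95 mV
G = 6700.0 mV / 32.95 mV
G = 203.34

203.34


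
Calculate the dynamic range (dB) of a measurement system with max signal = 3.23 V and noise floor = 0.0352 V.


Dynamic range = 20 * log10(Vmax / Vnoise).
DR = 20 * log10(3.23 / 0.0352)
DR = 20 * log10(91.76)
DR = 39.25 dB

39.25 dB


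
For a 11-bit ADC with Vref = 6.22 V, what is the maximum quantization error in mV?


The maximum quantization error is +/- LSB/2.
LSB = Vref / 2^n = 6.22 / 2048 = 0.00303711 V
Max error = LSB / 2 = 0.00303711 / 2 = 0.00151855 V
Max error = 1.5186 mV

1.5186 mV


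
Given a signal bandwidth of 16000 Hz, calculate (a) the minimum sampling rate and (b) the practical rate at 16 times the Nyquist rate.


By Nyquist theorem, fs_min = 2 * fmax.
fs_min = 2 * 16000 = 32000 Hz
Practical rate = 16 * fs_min = 16 * 32000 = 512000 Hz

fs_min = 32000 Hz, fs_practical = 512000 Hz


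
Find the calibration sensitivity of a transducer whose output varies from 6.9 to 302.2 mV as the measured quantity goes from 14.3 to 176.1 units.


Sensitivity = (y2 - y1) / (x2 - x1).
S = (302.2 - 6.9) / (176.1 - 14.3)
S = 295.3 / 161.8
S = 1.8251 mV/unit

1.8251 mV/unit


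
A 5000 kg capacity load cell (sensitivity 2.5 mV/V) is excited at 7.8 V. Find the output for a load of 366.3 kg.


Vout = rated_output * Vex * (load / capacity).
Vout = 2.5 * 7.8 * (366.3 / 5000)
Vout = 2.5 * 7.8 * 0.07326
Vout = 1.429 mV

1.429 mV


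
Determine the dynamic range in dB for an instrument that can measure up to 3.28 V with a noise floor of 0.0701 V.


Dynamic range = 20 * log10(Vmax / Vnoise).
DR = 20 * log10(3.28 / 0.0701)
DR = 20 * log10(46.79)
DR = 33.4 dB

33.4 dB


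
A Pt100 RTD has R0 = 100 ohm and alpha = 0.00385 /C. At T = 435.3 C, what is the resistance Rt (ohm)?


The RTD equation: Rt = R0 * (1 + alpha * T).
Rt = 100 * (1 + 0.00385 * 435.3)
Rt = 100 * (1 + 1.675905)
Rt = 100 * 2.675905
Rt = 267.591 ohm

267.591 ohm


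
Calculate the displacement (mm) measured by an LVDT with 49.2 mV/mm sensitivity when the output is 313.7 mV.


Displacement = Vout / sensitivity.
d = 313.7 / 49.2
d = 6.376 mm

6.376 mm


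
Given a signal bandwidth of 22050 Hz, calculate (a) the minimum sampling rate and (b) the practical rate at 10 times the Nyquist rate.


By Nyquist theorem, fs_min = 2 * fmax.
fs_min = 2 * 22050 = 44100 Hz
Practical rate = 10 * fs_min = 10 * 44100 = 441000 Hz

fs_min = 44100 Hz, fs_practical = 441000 Hz


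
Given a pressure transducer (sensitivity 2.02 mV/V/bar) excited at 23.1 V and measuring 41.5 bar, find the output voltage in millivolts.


Output = sensitivity * Vex * P.
Vout = 2.02 * 23.1 * 41.5
Vout = 46.662 * 41.5
Vout = 1936.47 mV

1936.47 mV


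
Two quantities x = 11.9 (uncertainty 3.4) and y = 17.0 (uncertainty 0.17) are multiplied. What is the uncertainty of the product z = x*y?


For a product z = x*y, the relative uncertainty is:
uz/z = sqrt((ux/x)^2 + (uy/y)^2)
Relative uncertainties: ux/x = 3.4/11.9 = 0.285714
uy/y = 0.17/17.0 = 0.01
z = 11.9 * 17.0 = 202.3
uz = 202.3 * sqrt(0.285714^2 + 0.01^2) = 57.835

57.835


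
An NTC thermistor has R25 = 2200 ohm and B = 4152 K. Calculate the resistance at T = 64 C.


NTC thermistor equation: Rt = R25 * exp(B * (1/T - 1/T25)).
T in Kelvin: 337.15 K, T25 = 298.15 K
1/T - 1/T25 = 1/337.15 - 1/298.15 = -0.00038798
B * (1/T - 1/T25) = 4152 * -0.00038798 = -1.6109
Rt = 2200 * exp(-1.6109) = 439.4 ohm

439.4 ohm


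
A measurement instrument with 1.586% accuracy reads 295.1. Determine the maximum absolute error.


Absolute error = (accuracy% / 100) * reading.
Error = (1.586 / 100) * 295.1
Error = 0.01586 * 295.1
Error = 4.6803

4.6803


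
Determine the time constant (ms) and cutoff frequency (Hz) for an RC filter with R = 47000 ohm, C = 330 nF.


Time constant: tau = R * C.
tau = 47000 * 3.30e-07 = 0.01551 s
tau = 15.51 ms
Cutoff frequency: fc = 1 / (2*pi*R*C).
fc = 1 / (2*pi*0.01551) = 10.26 Hz

tau = 15.51 ms, fc = 10.26 Hz


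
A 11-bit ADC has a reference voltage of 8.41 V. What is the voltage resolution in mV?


The resolution (LSB) of an ADC is Vref / 2^n.
LSB = 8.41 / 2^11
LSB = 8.41 / 2048
LSB = 0.00410645 V = 4.10644531 mV

4.10644531 mV


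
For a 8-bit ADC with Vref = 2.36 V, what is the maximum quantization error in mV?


The maximum quantization error is +/- LSB/2.
LSB = Vref / 2^n = 2.36 / 256 = 0.00921875 V
Max error = LSB / 2 = 0.00921875 / 2 = 0.00460937 V
Max error = 4.6094 mV

4.6094 mV


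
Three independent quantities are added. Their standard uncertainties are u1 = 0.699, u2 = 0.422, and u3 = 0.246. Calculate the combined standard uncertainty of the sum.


For a sum of independent quantities, uc = sqrt(u1^2 + u2^2 + u3^2).
uc = sqrt(0.699^2 + 0.422^2 + 0.246^2)
uc = sqrt(0.488601 + 0.178084 + 0.060516)
uc = 0.8528

0.8528


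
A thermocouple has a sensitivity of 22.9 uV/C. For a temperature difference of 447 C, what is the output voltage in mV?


The thermocouple output V = sensitivity * dT.
V = 22.9 uV/C * 447 C
V = 10236.3 uV
V = 10.236 mV

10.236 mV


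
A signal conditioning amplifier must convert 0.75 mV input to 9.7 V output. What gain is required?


Gain = Vout / Vin (converting to same units).
G = 9.7 V / 0.75 mV
G = 9700.0 mV / 0.75 mV
G = 12933.33

12933.33


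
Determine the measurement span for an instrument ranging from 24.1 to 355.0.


Span = upper range - lower range.
Span = 355.0 - (24.1)
Span = 330.9

330.9


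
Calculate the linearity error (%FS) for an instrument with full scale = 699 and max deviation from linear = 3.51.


Linearity error = (max deviation / full scale) * 100%.
Linearity = (3.51 / 699) * 100
Linearity = 0.502 %FS

0.502 %FS


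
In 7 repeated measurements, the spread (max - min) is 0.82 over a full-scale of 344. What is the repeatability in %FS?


Repeatability = (spread / full scale) * 100%.
R = (0.82 / 344) * 100
R = 0.238 %FS

0.238 %FS


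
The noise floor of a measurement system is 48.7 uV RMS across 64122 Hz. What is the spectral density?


Noise spectral density = Vrms / sqrt(BW).
NSD = 48.7 / sqrt(64122)
NSD = 48.7 / 253.2232
NSD = 0.1923 uV/sqrt(Hz)

0.1923 uV/sqrt(Hz)


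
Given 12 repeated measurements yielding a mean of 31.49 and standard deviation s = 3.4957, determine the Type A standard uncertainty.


The standard uncertainty for Type A evaluation is u = s / sqrt(n).
u = 3.4957 / sqrt(12)
u = 3.4957 / 3.4641
u = 1.0091

1.0091


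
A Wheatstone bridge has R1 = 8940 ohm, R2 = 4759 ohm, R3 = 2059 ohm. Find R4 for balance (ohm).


At balance: R1*R4 = R2*R3, so R4 = R2*R3/R1.
R4 = 4759 * 2059 / 8940
R4 = 9798781 / 8940
R4 = 1096.06 ohm

1096.06 ohm


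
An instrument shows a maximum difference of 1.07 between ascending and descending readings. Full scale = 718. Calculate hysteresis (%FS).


Hysteresis = (max difference / full scale) * 100%.
H = (1.07 / 718) * 100
H = 0.149 %FS

0.149 %FS


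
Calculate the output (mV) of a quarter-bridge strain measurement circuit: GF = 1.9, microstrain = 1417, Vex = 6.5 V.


Quarter bridge output: Vout = (GF * epsilon * Vex) / 4.
Vout = (1.9 * 1417e-6 * 6.5) / 4
Vout = 0.01749995 / 4 V
Vout = 0.00437499 V = 4.375 mV

4.375 mV


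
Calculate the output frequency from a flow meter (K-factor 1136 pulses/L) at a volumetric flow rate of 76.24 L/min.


Frequency = K * Q / 60 (converting L/min to L/s).
f = 1136 * 76.24 / 60
f = 86608.64 / 60
f = 1443.48 Hz

1443.48 Hz


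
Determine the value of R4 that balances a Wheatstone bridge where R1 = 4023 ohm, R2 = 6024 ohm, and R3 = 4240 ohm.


At balance: R1*R4 = R2*R3, so R4 = R2*R3/R1.
R4 = 6024 * 4240 / 4023
R4 = 25541760 / 4023
R4 = 6348.93 ohm

6348.93 ohm


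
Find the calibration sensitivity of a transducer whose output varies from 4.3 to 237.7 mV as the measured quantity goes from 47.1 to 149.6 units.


Sensitivity = (y2 - y1) / (x2 - x1).
S = (237.7 - 4.3) / (149.6 - 47.1)
S = 233.4 / 102.5
S = 2.2771 mV/unit

2.2771 mV/unit


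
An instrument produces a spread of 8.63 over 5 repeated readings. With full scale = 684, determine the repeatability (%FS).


Repeatability = (spread / full scale) * 100%.
R = (8.63 / 684) * 100
R = 1.262 %FS

1.262 %FS


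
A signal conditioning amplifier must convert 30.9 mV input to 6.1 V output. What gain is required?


Gain = Vout / Vin (converting to same units).
G = 6.1 V / 30.9 mV
G = 6100.0 mV / 30.9 mV
G = 197.41

197.41


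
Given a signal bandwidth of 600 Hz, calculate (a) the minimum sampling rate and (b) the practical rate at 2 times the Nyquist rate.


By Nyquist theorem, fs_min = 2 * fmax.
fs_min = 2 * 600 = 1200 Hz
Practical rate = 2 * fs_min = 2 * 1200 = 2400 Hz

fs_min = 1200 Hz, fs_practical = 2400 Hz


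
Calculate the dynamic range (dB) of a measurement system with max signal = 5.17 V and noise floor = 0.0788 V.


Dynamic range = 20 * log10(Vmax / Vnoise).
DR = 20 * log10(5.17 / 0.0788)
DR = 20 * log10(65.61)
DR = 36.34 dB

36.34 dB


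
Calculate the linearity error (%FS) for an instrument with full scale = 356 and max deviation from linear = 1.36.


Linearity error = (max deviation / full scale) * 100%.
Linearity = (1.36 / 356) * 100
Linearity = 0.382 %FS

0.382 %FS


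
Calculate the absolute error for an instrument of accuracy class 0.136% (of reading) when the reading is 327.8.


Absolute error = (accuracy% / 100) * reading.
Error = (0.136 / 100) * 327.8
Error = 0.00136 * 327.8
Error = 0.4458

0.4458


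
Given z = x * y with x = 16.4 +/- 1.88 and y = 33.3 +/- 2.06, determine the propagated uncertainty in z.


For a product z = x*y, the relative uncertainty is:
uz/z = sqrt((ux/x)^2 + (uy/y)^2)
Relative uncertainties: ux/x = 1.88/16.4 = 0.114634
uy/y = 2.06/33.3 = 0.061862
z = 16.4 * 33.3 = 546.1
uz = 546.1 * sqrt(0.114634^2 + 0.061862^2) = 71.138

71.138


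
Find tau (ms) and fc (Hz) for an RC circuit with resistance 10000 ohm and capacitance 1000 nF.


Time constant: tau = R * C.
tau = 10000 * 1.00e-06 = 0.01 s
tau = 10.0 ms
Cutoff frequency: fc = 1 / (2*pi*R*C).
fc = 1 / (2*pi*0.01) = 15.92 Hz

tau = 10.0 ms, fc = 15.92 Hz


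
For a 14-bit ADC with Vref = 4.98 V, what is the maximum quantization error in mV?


The maximum quantization error is +/- LSB/2.
LSB = Vref / 2^n = 4.98 / 16384 = 0.00030396 V
Max error = LSB / 2 = 0.00030396 / 2 = 0.00015198 V
Max error = 0.152 mV

0.152 mV


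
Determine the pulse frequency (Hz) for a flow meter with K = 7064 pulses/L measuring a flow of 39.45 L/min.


Frequency = K * Q / 60 (converting L/min to L/s).
f = 7064 * 39.45 / 60
f = 278674.8 / 60
f = 4644.58 Hz

4644.58 Hz


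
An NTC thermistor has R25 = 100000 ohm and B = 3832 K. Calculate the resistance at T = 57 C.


NTC thermistor equation: Rt = R25 * exp(B * (1/T - 1/T25)).
T in Kelvin: 330.15 K, T25 = 298.15 K
1/T - 1/T25 = 1/330.15 - 1/298.15 = -0.00032509
B * (1/T - 1/T25) = 3832 * -0.00032509 = -1.2457
Rt = 100000 * exp(-1.2457) = 28772.6 ohm

28772.6 ohm


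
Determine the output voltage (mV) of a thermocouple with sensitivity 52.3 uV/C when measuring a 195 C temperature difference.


The thermocouple output V = sensitivity * dT.
V = 52.3 uV/C * 195 C
V = 10198.5 uV
V = 10.198 mV

10.198 mV


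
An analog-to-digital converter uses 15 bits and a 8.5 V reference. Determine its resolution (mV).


The resolution (LSB) of an ADC is Vref / 2^n.
LSB = 8.5 / 2^15
LSB = 8.5 / 32768
LSB = 0.0002594 V = 0.25939941 mV

0.25939941 mV


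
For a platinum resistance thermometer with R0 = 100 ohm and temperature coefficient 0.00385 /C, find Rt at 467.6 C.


The RTD equation: Rt = R0 * (1 + alpha * T).
Rt = 100 * (1 + 0.00385 * 467.6)
Rt = 100 * (1 + 1.80026)
Rt = 100 * 2.80026
Rt = 280.026 ohm

280.026 ohm


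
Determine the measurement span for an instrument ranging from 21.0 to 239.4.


Span = upper range - lower range.
Span = 239.4 - (21.0)
Span = 218.4

218.4


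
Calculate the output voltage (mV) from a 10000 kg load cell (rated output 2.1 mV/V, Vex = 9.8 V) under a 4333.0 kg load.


Vout = rated_output * Vex * (load / capacity).
Vout = 2.1 * 9.8 * (4333.0 / 10000)
Vout = 2.1 * 9.8 * 0.4333
Vout = 8.917 mV

8.917 mV


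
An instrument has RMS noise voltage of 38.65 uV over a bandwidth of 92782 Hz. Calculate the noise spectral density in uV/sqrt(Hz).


Noise spectral density = Vrms / sqrt(BW).
NSD = 38.65 / sqrt(92782)
NSD = 38.65 / 304.6014
NSD = 0.1269 uV/sqrt(Hz)

0.1269 uV/sqrt(Hz)


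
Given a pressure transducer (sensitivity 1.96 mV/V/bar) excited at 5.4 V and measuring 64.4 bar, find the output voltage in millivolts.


Output = sensitivity * Vex * P.
Vout = 1.96 * 5.4 * 64.4
Vout = 10.584 * 64.4
Vout = 681.61 mV

681.61 mV


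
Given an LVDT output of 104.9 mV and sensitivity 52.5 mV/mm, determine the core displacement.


Displacement = Vout / sensitivity.
d = 104.9 / 52.5
d = 1.998 mm

1.998 mm


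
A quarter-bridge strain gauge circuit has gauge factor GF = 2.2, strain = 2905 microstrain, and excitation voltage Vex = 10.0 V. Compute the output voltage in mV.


Quarter bridge output: Vout = (GF * epsilon * Vex) / 4.
Vout = (2.2 * 2905e-6 * 10.0) / 4
Vout = 0.06391 / 4 V
Vout = 0.0159775 V = 15.9775 mV

15.9775 mV


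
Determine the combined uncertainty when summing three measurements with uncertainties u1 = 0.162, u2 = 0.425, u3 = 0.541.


For a sum of independent quantities, uc = sqrt(u1^2 + u2^2 + u3^2).
uc = sqrt(0.162^2 + 0.425^2 + 0.541^2)
uc = sqrt(0.026244 + 0.180625 + 0.292681)
uc = 0.7068

0.7068


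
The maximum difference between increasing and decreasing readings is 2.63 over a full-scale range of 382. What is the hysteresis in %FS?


Hysteresis = (max difference / full scale) * 100%.
H = (2.63 / 382) * 100
H = 0.688 %FS

0.688 %FS


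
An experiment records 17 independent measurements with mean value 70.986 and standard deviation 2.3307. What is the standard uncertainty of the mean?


The standard uncertainty for Type A evaluation is u = s / sqrt(n).
u = 2.3307 / sqrt(17)
u = 2.3307 / 4.1231
u = 0.5653

0.5653


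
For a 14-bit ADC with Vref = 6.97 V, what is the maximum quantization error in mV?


The maximum quantization error is +/- LSB/2.
LSB = Vref / 2^n = 6.97 / 16384 = 0.00042542 V
Max error = LSB / 2 = 0.00042542 / 2 = 0.00021271 V
Max error = 0.2127 mV

0.2127 mV


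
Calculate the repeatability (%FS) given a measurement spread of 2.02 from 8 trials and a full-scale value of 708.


Repeatability = (spread / full scale) * 100%.
R = (2.02 / 708) * 100
R = 0.285 %FS

0.285 %FS


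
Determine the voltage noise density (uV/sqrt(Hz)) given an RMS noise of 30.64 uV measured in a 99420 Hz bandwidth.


Noise spectral density = Vrms / sqrt(BW).
NSD = 30.64 / sqrt(99420)
NSD = 30.64 / 315.3094
NSD = 0.0972 uV/sqrt(Hz)

0.0972 uV/sqrt(Hz)


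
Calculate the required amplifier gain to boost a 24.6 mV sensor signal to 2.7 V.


Gain = Vout / Vin (converting to same units).
G = 2.7 V / 24.6 mV
G = 2700.0 mV / 24.6 mV
G = 109.76

109.76


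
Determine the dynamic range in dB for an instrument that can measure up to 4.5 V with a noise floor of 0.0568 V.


Dynamic range = 20 * log10(Vmax / Vnoise).
DR = 20 * log10(4.5 / 0.0568)
DR = 20 * log10(79.23)
DR = 37.98 dB

37.98 dB


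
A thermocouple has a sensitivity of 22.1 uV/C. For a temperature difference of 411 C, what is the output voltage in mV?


The thermocouple output V = sensitivity * dT.
V = 22.1 uV/C * 411 C
V = 9083.1 uV
V = 9.083 mV

9.083 mV


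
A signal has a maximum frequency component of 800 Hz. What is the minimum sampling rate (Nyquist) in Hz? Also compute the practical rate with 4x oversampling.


By Nyquist theorem, fs_min = 2 * fmax.
fs_min = 2 * 800 = 1600 Hz
Practical rate = 4 * fs_min = 4 * 1600 = 6400 Hz

fs_min = 1600 Hz, fs_practical = 6400 Hz


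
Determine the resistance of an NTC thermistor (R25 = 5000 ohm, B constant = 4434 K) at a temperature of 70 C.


NTC thermistor equation: Rt = R25 * exp(B * (1/T - 1/T25)).
T in Kelvin: 343.15 K, T25 = 298.15 K
1/T - 1/T25 = 1/343.15 - 1/298.15 = -0.00043984
B * (1/T - 1/T25) = 4434 * -0.00043984 = -1.9502
Rt = 5000 * exp(-1.9502) = 711.2 ohm

711.2 ohm


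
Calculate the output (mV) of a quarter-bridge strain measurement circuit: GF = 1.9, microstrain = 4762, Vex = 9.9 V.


Quarter bridge output: Vout = (GF * epsilon * Vex) / 4.
Vout = (1.9 * 4762e-6 * 9.9) / 4
Vout = 0.08957322 / 4 V
Vout = 0.0223933 V = 22.3933 mV

22.3933 mV


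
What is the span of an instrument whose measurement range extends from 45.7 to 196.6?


Span = upper range - lower range.
Span = 196.6 - (45.7)
Span = 150.9

150.9


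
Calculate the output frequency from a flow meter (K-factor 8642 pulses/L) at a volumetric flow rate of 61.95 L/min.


Frequency = K * Q / 60 (converting L/min to L/s).
f = 8642 * 61.95 / 60
f = 535371.9 / 60
f = 8922.86 Hz

8922.86 Hz


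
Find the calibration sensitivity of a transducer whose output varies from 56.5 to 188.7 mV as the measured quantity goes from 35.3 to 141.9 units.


Sensitivity = (y2 - y1) / (x2 - x1).
S = (188.7 - 56.5) / (141.9 - 35.3)
S = 132.2 / 106.6
S = 1.2402 mV/unit

1.2402 mV/unit


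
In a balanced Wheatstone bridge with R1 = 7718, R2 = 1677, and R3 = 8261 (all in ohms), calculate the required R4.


At balance: R1*R4 = R2*R3, so R4 = R2*R3/R1.
R4 = 1677 * 8261 / 7718
R4 = 13853697 / 7718
R4 = 1794.99 ohm

1794.99 ohm


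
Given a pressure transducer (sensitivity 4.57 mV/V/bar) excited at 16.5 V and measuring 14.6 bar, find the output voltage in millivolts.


Output = sensitivity * Vex * P.
Vout = 4.57 * 16.5 * 14.6
Vout = 75.405 * 14.6
Vout = 1100.91 mV

1100.91 mV


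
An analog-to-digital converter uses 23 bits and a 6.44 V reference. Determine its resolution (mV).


The resolution (LSB) of an ADC is Vref / 2^n.
LSB = 6.44 / 2^23
LSB = 6.44 / 8388608
LSB = 7.7e-07 V = 0.00076771 mV

0.00076771 mV


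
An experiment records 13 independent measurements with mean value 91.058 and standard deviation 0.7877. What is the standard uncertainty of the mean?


The standard uncertainty for Type A evaluation is u = s / sqrt(n).
u = 0.7877 / sqrt(13)
u = 0.7877 / 3.6056
u = 0.2185

0.2185


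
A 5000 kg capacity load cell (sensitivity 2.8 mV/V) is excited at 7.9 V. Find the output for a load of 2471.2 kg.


Vout = rated_output * Vex * (load / capacity).
Vout = 2.8 * 7.9 * (2471.2 / 5000)
Vout = 2.8 * 7.9 * 0.49424
Vout = 10.933 mV

10.933 mV


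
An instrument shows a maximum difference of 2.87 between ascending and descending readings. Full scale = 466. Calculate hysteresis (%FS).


Hysteresis = (max difference / full scale) * 100%.
H = (2.87 / 466) * 100
H = 0.616 %FS

0.616 %FS


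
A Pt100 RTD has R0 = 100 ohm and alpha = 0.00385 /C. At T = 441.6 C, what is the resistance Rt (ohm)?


The RTD equation: Rt = R0 * (1 + alpha * T).
Rt = 100 * (1 + 0.00385 * 441.6)
Rt = 100 * (1 + 1.70016)
Rt = 100 * 2.70016
Rt = 270.016 ohm

270.016 ohm


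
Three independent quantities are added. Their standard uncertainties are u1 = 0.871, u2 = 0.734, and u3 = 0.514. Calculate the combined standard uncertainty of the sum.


For a sum of independent quantities, uc = sqrt(u1^2 + u2^2 + u3^2).
uc = sqrt(0.871^2 + 0.734^2 + 0.514^2)
uc = sqrt(0.758641 + 0.538756 + 0.264196)
uc = 1.2496

1.2496


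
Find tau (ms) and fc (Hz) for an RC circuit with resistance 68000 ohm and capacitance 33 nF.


Time constant: tau = R * C.
tau = 68000 * 3.30e-08 = 0.002244 s
tau = 2.244 ms
Cutoff frequency: fc = 1 / (2*pi*R*C).
fc = 1 / (2*pi*0.002244) = 70.92 Hz

tau = 2.244 ms, fc = 70.92 Hz


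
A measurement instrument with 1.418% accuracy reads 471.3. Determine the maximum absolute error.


Absolute error = (accuracy% / 100) * reading.
Error = (1.418 / 100) * 471.3
Error = 0.01418 * 471.3
Error = 6.683

6.683


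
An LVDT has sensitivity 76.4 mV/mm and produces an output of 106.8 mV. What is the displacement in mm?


Displacement = Vout / sensitivity.
d = 106.8 / 76.4
d = 1.398 mm

1.398 mm


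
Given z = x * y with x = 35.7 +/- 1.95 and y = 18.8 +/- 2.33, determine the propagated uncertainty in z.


For a product z = x*y, the relative uncertainty is:
uz/z = sqrt((ux/x)^2 + (uy/y)^2)
Relative uncertainties: ux/x = 1.95/35.7 = 0.054622
uy/y = 2.33/18.8 = 0.123936
z = 35.7 * 18.8 = 671.2
uz = 671.2 * sqrt(0.054622^2 + 0.123936^2) = 90.901

90.901


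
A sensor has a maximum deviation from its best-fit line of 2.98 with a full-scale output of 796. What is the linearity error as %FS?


Linearity error = (max deviation / full scale) * 100%.
Linearity = (2.98 / 796) * 100
Linearity = 0.374 %FS

0.374 %FS


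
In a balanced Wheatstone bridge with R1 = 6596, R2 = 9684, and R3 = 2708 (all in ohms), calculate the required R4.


At balance: R1*R4 = R2*R3, so R4 = R2*R3/R1.
R4 = 9684 * 2708 / 6596
R4 = 26224272 / 6596
R4 = 3975.78 ohm

3975.78 ohm


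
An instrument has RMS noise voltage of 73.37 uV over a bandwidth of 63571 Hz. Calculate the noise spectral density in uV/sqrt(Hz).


Noise spectral density = Vrms / sqrt(BW).
NSD = 73.37 / sqrt(63571)
NSD = 73.37 / 252.1329
NSD = 0.291 uV/sqrt(Hz)

0.291 uV/sqrt(Hz)


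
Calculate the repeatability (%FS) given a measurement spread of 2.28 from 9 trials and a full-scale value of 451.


Repeatability = (spread / full scale) * 100%.
R = (2.28 / 451) * 100
R = 0.506 %FS

0.506 %FS


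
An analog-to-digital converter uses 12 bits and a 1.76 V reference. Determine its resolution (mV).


The resolution (LSB) of an ADC is Vref / 2^n.
LSB = 1.76 / 2^12
LSB = 1.76 / 4096
LSB = 0.00042969 V = 0.4296875 mV

0.4296875 mV


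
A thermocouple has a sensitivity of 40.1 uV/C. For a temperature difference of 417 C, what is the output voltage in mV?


The thermocouple output V = sensitivity * dT.
V = 40.1 uV/C * 417 C
V = 16721.7 uV
V = 16.722 mV

16.722 mV


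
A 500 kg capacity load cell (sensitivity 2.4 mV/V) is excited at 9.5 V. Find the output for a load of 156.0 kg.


Vout = rated_output * Vex * (load / capacity).
Vout = 2.4 * 9.5 * (156.0 / 500)
Vout = 2.4 * 9.5 * 0.312
Vout = 7.114 mV

7.114 mV


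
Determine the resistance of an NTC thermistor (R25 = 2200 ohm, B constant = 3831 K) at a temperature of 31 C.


NTC thermistor equation: Rt = R25 * exp(B * (1/T - 1/T25)).
T in Kelvin: 304.15 K, T25 = 298.15 K
1/T - 1/T25 = 1/304.15 - 1/298.15 = -6.617e-05
B * (1/T - 1/T25) = 3831 * -6.617e-05 = -0.2535
Rt = 2200 * exp(-0.2535) = 1707.4 ohm

1707.4 ohm


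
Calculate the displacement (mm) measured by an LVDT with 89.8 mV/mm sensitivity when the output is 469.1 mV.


Displacement = Vout / sensitivity.
d = 469.1 / 89.8
d = 5.224 mm

5.224 mm


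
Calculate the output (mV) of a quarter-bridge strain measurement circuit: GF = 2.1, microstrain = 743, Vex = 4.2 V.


Quarter bridge output: Vout = (GF * epsilon * Vex) / 4.
Vout = (2.1 * 743e-6 * 4.2) / 4
Vout = 0.00655326 / 4 V
Vout = 0.00163831 V = 1.6383 mV

1.6383 mV


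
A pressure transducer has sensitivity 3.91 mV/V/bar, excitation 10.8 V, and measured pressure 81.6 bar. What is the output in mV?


Output = sensitivity * Vex * P.
Vout = 3.91 * 10.8 * 81.6
Vout = 42.228 * 81.6
Vout = 3445.8 mV

3445.8 mV


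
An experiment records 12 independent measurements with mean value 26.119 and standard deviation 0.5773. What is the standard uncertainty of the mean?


The standard uncertainty for Type A evaluation is u = s / sqrt(n).
u = 0.5773 / sqrt(12)
u = 0.5773 / 3.4641
u = 0.1667

0.1667


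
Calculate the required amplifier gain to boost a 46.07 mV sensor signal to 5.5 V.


Gain = Vout / Vin (converting to same units).
G = 5.5 V / 46.07 mV
G = 5500.0 mV / 46.07 mV
G = 119.38

119.38


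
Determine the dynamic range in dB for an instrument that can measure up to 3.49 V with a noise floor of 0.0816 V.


Dynamic range = 20 * log10(Vmax / Vnoise).
DR = 20 * log10(3.49 / 0.0816)
DR = 20 * log10(42.77)
DR = 32.62 dB

32.62 dB


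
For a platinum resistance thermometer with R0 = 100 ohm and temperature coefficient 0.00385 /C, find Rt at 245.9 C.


The RTD equation: Rt = R0 * (1 + alpha * T).
Rt = 100 * (1 + 0.00385 * 245.9)
Rt = 100 * (1 + 0.946715)
Rt = 100 * 1.946715
Rt = 194.672 ohm

194.672 ohm


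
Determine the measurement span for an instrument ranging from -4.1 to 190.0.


Span = upper range - lower range.
Span = 190.0 - (-4.1)
Span = 194.1

194.1


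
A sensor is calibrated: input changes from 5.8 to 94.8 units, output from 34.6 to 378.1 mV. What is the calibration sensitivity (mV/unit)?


Sensitivity = (y2 - y1) / (x2 - x1).
S = (378.1 - 34.6) / (94.8 - 5.8)
S = 343.5 / 89.0
S = 3.8596 mV/unit

3.8596 mV/unit


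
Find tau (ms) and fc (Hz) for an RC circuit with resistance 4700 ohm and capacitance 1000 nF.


Time constant: tau = R * C.
tau = 4700 * 1.00e-06 = 0.0047 s
tau = 4.7 ms
Cutoff frequency: fc = 1 / (2*pi*R*C).
fc = 1 / (2*pi*0.0047) = 33.86 Hz

tau = 4.7 ms, fc = 33.86 Hz


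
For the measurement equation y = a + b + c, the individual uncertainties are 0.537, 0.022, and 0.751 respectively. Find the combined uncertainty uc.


For a sum of independent quantities, uc = sqrt(u1^2 + u2^2 + u3^2).
uc = sqrt(0.537^2 + 0.022^2 + 0.751^2)
uc = sqrt(0.288369 + 0.000484 + 0.564001)
uc = 0.9235

0.9235


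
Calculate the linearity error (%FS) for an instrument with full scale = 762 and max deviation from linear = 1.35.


Linearity error = (max deviation / full scale) * 100%.
Linearity = (1.35 / 762) * 100
Linearity = 0.177 %FS

0.177 %FS


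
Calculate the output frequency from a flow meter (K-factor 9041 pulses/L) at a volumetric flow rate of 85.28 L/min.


Frequency = K * Q / 60 (converting L/min to L/s).
f = 9041 * 85.28 / 60
f = 771016.48 / 60
f = 12850.27 Hz

12850.27 Hz


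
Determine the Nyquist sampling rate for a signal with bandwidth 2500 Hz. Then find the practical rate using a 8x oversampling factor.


By Nyquist theorem, fs_min = 2 * fmax.
fs_min = 2 * 2500 = 5000 Hz
Practical rate = 8 * fs_min = 8 * 5000 = 40000 Hz

fs_min = 5000 Hz, fs_practical = 40000 Hz


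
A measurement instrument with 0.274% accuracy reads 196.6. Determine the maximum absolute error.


Absolute error = (accuracy% / 100) * reading.
Error = (0.274 / 100) * 196.6
Error = 0.00274 * 196.6
Error = 0.5387

0.5387


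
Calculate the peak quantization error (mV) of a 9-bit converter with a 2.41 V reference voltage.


The maximum quantization error is +/- LSB/2.
LSB = Vref / 2^n = 2.41 / 512 = 0.00470703 V
Max error = LSB / 2 = 0.00470703 / 2 = 0.00235352 V
Max error = 2.3535 mV

2.3535 mV


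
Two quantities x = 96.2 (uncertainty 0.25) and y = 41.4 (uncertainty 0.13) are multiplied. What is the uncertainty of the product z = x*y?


For a product z = x*y, the relative uncertainty is:
uz/z = sqrt((ux/x)^2 + (uy/y)^2)
Relative uncertainties: ux/x = 0.25/96.2 = 0.002599
uy/y = 0.13/41.4 = 0.00314
z = 96.2 * 41.4 = 3982.7
uz = 3982.7 * sqrt(0.002599^2 + 0.00314^2) = 16.233

16.233


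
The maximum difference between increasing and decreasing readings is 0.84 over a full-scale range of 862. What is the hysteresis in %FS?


Hysteresis = (max difference / full scale) * 100%.
H = (0.84 / 862) * 100
H = 0.097 %FS

0.097 %FS


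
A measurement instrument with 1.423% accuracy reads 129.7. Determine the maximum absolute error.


Absolute error = (accuracy% / 100) * reading.
Error = (1.423 / 100) * 129.7
Error = 0.01423 * 129.7
Error = 1.8456

1.8456


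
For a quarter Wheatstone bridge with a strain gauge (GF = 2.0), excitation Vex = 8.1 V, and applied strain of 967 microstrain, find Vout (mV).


Quarter bridge output: Vout = (GF * epsilon * Vex) / 4.
Vout = (2.0 * 967e-6 * 8.1) / 4
Vout = 0.0156654 / 4 V
Vout = 0.00391635 V = 3.9163 mV

3.9163 mV


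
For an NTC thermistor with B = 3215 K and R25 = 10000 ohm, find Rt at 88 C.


NTC thermistor equation: Rt = R25 * exp(B * (1/T - 1/T25)).
T in Kelvin: 361.15 K, T25 = 298.15 K
1/T - 1/T25 = 1/361.15 - 1/298.15 = -0.00058508
B * (1/T - 1/T25) = 3215 * -0.00058508 = -1.881
Rt = 10000 * exp(-1.881) = 1524.3 ohm

1524.3 ohm


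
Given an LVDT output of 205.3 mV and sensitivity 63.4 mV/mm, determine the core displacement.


Displacement = Vout / sensitivity.
d = 205.3 / 63.4
d = 3.238 mm

3.238 mm


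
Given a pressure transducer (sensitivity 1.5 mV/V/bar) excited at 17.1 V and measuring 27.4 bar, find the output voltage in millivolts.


Output = sensitivity * Vex * P.
Vout = 1.5 * 17.1 * 27.4
Vout = 25.65 * 27.4
Vout = 702.81 mV

702.81 mV


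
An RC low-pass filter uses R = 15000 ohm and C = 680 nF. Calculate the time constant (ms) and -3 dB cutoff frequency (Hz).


Time constant: tau = R * C.
tau = 15000 * 6.80e-07 = 0.0102 s
tau = 10.2 ms
Cutoff frequency: fc = 1 / (2*pi*R*C).
fc = 1 / (2*pi*0.0102) = 15.6 Hz

tau = 10.2 ms, fc = 15.6 Hz


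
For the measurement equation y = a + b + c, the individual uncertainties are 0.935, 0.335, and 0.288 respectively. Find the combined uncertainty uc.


For a sum of independent quantities, uc = sqrt(u1^2 + u2^2 + u3^2).
uc = sqrt(0.935^2 + 0.335^2 + 0.288^2)
uc = sqrt(0.874225 + 0.112225 + 0.082944)
uc = 1.0341

1.0341


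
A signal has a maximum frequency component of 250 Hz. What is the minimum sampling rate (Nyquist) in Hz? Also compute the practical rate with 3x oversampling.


By Nyquist theorem, fs_min = 2 * fmax.
fs_min = 2 * 250 = 500 Hz
Practical rate = 3 * fs_min = 3 * 500 = 1500 Hz

fs_min = 500 Hz, fs_practical = 1500 Hz


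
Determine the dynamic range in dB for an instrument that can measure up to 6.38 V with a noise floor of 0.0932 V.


Dynamic range = 20 * log10(Vmax / Vnoise).
DR = 20 * log10(6.38 / 0.0932)
DR = 20 * log10(68.45)
DR = 36.71 dB

36.71 dB


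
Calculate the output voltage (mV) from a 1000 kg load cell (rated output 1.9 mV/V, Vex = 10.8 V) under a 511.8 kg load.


Vout = rated_output * Vex * (load / capacity).
Vout = 1.9 * 10.8 * (511.8 / 1000)
Vout = 1.9 * 10.8 * 0.5118
Vout = 10.502 mV

10.502 mV
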